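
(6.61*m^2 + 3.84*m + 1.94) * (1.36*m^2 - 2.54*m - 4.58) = 8.9896*m^4 - 11.567*m^3 - 37.389*m^2 - 22.5148*m - 8.8852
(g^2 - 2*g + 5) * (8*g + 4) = 8*g^3 - 12*g^2 + 32*g + 20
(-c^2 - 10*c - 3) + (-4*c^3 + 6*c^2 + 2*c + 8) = -4*c^3 + 5*c^2 - 8*c + 5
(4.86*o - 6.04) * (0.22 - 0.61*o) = -2.9646*o^2 + 4.7536*o - 1.3288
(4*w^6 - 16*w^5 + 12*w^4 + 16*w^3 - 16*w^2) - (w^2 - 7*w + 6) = 4*w^6 - 16*w^5 + 12*w^4 + 16*w^3 - 17*w^2 + 7*w - 6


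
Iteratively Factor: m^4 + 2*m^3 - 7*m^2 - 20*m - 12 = (m + 2)*(m^3 - 7*m - 6) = (m + 2)^2*(m^2 - 2*m - 3) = (m + 1)*(m + 2)^2*(m - 3)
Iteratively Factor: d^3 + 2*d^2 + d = (d + 1)*(d^2 + d) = (d + 1)^2*(d)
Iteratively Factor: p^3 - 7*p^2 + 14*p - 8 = (p - 2)*(p^2 - 5*p + 4) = (p - 2)*(p - 1)*(p - 4)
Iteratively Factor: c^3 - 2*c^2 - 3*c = (c)*(c^2 - 2*c - 3) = c*(c + 1)*(c - 3)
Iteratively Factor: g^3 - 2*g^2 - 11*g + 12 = (g - 4)*(g^2 + 2*g - 3) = (g - 4)*(g + 3)*(g - 1)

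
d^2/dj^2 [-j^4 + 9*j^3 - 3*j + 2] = 6*j*(9 - 2*j)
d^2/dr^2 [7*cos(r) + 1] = -7*cos(r)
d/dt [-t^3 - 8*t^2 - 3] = t*(-3*t - 16)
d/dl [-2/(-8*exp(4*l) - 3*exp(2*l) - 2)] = (-64*exp(2*l) - 12)*exp(2*l)/(8*exp(4*l) + 3*exp(2*l) + 2)^2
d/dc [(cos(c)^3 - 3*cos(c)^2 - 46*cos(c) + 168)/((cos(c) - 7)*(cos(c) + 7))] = (sin(c)^2 + 14*cos(c) - 47)*sin(c)/(cos(c) - 7)^2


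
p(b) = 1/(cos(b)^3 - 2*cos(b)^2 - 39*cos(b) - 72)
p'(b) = (3*sin(b)*cos(b)^2 - 4*sin(b)*cos(b) - 39*sin(b))/(cos(b)^3 - 2*cos(b)^2 - 39*cos(b) - 72)^2 = (3*cos(b) - 13)*sin(b)/((cos(b) - 8)^2*(cos(b) + 3)^3)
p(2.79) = -0.03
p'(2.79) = -0.01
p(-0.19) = -0.01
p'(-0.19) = 0.00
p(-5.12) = -0.01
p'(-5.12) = -0.00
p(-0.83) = -0.01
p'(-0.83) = 0.00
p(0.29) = -0.01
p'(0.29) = -0.00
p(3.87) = -0.02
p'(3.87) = 0.01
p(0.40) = -0.01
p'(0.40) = -0.00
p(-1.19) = -0.01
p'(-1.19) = 0.00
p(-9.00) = -0.03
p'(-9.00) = 0.01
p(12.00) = -0.00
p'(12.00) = 0.00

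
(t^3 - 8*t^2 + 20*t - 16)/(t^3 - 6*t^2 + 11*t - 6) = (t^2 - 6*t + 8)/(t^2 - 4*t + 3)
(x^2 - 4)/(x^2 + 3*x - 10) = (x + 2)/(x + 5)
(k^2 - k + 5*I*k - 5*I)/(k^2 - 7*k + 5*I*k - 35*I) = (k - 1)/(k - 7)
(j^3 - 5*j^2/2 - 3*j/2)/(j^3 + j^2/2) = (j - 3)/j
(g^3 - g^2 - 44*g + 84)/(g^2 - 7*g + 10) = (g^2 + g - 42)/(g - 5)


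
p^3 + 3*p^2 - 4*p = p*(p - 1)*(p + 4)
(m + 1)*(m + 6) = m^2 + 7*m + 6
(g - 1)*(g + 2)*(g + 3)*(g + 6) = g^4 + 10*g^3 + 25*g^2 - 36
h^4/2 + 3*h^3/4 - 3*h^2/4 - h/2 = h*(h/2 + 1)*(h - 1)*(h + 1/2)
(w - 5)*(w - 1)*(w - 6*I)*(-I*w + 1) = -I*w^4 - 5*w^3 + 6*I*w^3 + 30*w^2 - 11*I*w^2 - 25*w + 36*I*w - 30*I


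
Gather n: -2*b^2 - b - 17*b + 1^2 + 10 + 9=-2*b^2 - 18*b + 20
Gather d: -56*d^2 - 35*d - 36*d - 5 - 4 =-56*d^2 - 71*d - 9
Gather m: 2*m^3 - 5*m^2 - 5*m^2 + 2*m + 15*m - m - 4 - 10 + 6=2*m^3 - 10*m^2 + 16*m - 8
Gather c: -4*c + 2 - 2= -4*c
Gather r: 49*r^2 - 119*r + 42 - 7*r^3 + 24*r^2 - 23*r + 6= -7*r^3 + 73*r^2 - 142*r + 48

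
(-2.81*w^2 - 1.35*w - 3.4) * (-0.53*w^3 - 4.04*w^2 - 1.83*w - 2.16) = 1.4893*w^5 + 12.0679*w^4 + 12.3983*w^3 + 22.2761*w^2 + 9.138*w + 7.344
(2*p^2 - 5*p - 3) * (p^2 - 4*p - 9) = 2*p^4 - 13*p^3 - p^2 + 57*p + 27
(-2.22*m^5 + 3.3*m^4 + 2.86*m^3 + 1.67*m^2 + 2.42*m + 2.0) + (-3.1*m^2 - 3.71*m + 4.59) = -2.22*m^5 + 3.3*m^4 + 2.86*m^3 - 1.43*m^2 - 1.29*m + 6.59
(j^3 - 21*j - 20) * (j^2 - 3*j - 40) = j^5 - 3*j^4 - 61*j^3 + 43*j^2 + 900*j + 800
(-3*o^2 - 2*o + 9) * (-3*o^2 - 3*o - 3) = 9*o^4 + 15*o^3 - 12*o^2 - 21*o - 27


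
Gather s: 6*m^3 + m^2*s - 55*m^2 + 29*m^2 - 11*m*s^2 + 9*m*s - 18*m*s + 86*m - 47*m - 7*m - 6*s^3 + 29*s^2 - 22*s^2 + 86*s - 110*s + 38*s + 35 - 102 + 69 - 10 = 6*m^3 - 26*m^2 + 32*m - 6*s^3 + s^2*(7 - 11*m) + s*(m^2 - 9*m + 14) - 8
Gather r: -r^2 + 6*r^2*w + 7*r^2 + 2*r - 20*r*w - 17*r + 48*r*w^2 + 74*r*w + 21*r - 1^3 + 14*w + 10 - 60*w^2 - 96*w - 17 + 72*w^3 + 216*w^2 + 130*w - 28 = r^2*(6*w + 6) + r*(48*w^2 + 54*w + 6) + 72*w^3 + 156*w^2 + 48*w - 36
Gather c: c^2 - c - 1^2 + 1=c^2 - c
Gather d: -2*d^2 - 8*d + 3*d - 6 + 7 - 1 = -2*d^2 - 5*d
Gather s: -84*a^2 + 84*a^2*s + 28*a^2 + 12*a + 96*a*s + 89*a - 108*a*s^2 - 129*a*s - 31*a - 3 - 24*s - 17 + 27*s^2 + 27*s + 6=-56*a^2 + 70*a + s^2*(27 - 108*a) + s*(84*a^2 - 33*a + 3) - 14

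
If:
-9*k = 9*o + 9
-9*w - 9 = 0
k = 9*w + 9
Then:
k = 0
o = -1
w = -1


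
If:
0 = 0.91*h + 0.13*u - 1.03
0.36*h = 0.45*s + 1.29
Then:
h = 1.13186813186813 - 0.142857142857143*u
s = -0.114285714285714*u - 1.96117216117216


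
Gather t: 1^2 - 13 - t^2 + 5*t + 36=-t^2 + 5*t + 24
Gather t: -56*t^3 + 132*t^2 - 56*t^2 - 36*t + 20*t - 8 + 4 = -56*t^3 + 76*t^2 - 16*t - 4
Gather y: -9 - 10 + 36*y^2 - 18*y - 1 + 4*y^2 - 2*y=40*y^2 - 20*y - 20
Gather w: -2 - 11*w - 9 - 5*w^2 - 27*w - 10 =-5*w^2 - 38*w - 21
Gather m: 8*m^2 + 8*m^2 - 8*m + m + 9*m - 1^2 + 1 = 16*m^2 + 2*m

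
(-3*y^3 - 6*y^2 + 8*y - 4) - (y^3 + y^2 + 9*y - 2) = -4*y^3 - 7*y^2 - y - 2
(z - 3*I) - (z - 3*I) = 0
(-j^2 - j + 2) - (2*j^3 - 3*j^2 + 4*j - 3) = -2*j^3 + 2*j^2 - 5*j + 5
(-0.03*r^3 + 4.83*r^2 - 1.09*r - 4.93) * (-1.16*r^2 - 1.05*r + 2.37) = 0.0348*r^5 - 5.5713*r^4 - 3.8782*r^3 + 18.3104*r^2 + 2.5932*r - 11.6841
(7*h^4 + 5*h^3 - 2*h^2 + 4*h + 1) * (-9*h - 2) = -63*h^5 - 59*h^4 + 8*h^3 - 32*h^2 - 17*h - 2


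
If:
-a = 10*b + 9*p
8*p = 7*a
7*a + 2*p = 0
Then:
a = 0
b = 0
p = 0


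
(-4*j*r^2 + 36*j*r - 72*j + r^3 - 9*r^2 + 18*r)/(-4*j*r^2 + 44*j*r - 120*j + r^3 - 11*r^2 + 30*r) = (r - 3)/(r - 5)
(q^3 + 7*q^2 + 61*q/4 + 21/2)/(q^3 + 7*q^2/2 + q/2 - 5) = (4*q^2 + 20*q + 21)/(2*(2*q^2 + 3*q - 5))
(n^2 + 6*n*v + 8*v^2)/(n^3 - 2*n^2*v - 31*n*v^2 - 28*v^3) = (-n - 2*v)/(-n^2 + 6*n*v + 7*v^2)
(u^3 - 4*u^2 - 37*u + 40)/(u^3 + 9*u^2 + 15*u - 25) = (u - 8)/(u + 5)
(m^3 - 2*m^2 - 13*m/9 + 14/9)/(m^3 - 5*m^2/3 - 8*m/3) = (9*m^2 - 27*m + 14)/(3*m*(3*m - 8))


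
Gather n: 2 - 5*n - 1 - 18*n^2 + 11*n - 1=-18*n^2 + 6*n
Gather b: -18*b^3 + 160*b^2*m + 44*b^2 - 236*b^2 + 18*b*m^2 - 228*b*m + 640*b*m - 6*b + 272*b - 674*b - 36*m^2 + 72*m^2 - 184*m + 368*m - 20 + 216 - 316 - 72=-18*b^3 + b^2*(160*m - 192) + b*(18*m^2 + 412*m - 408) + 36*m^2 + 184*m - 192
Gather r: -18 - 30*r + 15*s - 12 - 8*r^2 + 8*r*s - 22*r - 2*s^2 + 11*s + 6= -8*r^2 + r*(8*s - 52) - 2*s^2 + 26*s - 24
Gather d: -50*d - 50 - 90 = -50*d - 140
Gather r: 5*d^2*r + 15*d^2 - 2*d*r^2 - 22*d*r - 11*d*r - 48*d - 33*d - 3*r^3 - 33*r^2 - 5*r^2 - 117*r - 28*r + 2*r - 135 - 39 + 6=15*d^2 - 81*d - 3*r^3 + r^2*(-2*d - 38) + r*(5*d^2 - 33*d - 143) - 168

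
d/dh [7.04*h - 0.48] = 7.04000000000000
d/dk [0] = 0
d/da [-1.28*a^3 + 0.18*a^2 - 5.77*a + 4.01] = -3.84*a^2 + 0.36*a - 5.77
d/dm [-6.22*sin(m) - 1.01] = -6.22*cos(m)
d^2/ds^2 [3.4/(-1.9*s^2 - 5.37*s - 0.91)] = (24.548*s^2 + 69.3804*s - 3.4*(3.8*s + 5.37)*(7.6*s + 10.74) + 11.7572)/(1.9*s^2 + 5.37*s + 0.91)^3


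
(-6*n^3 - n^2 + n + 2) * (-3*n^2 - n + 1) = 18*n^5 + 9*n^4 - 8*n^3 - 8*n^2 - n + 2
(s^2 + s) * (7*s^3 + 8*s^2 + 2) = 7*s^5 + 15*s^4 + 8*s^3 + 2*s^2 + 2*s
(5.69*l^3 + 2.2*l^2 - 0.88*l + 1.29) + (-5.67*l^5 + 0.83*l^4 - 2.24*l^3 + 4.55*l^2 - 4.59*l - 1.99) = -5.67*l^5 + 0.83*l^4 + 3.45*l^3 + 6.75*l^2 - 5.47*l - 0.7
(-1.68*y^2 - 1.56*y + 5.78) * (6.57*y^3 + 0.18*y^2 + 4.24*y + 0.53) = -11.0376*y^5 - 10.5516*y^4 + 30.5706*y^3 - 6.4644*y^2 + 23.6804*y + 3.0634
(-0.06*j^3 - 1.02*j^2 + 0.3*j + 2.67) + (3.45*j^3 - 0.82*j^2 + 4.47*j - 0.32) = 3.39*j^3 - 1.84*j^2 + 4.77*j + 2.35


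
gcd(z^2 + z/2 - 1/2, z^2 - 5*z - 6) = z + 1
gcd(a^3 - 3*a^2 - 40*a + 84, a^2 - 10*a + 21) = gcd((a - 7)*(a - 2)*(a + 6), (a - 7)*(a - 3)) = a - 7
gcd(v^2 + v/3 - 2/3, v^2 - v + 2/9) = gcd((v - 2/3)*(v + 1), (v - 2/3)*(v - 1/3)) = v - 2/3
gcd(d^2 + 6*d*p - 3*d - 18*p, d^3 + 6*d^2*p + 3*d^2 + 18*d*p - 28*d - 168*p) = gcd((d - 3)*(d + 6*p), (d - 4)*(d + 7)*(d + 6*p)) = d + 6*p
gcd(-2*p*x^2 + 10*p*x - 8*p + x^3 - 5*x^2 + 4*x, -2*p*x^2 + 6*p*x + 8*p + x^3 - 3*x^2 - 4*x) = -2*p*x + 8*p + x^2 - 4*x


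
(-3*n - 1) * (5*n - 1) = -15*n^2 - 2*n + 1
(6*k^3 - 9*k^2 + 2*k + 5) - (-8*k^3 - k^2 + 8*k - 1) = 14*k^3 - 8*k^2 - 6*k + 6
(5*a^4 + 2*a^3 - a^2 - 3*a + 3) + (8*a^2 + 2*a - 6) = 5*a^4 + 2*a^3 + 7*a^2 - a - 3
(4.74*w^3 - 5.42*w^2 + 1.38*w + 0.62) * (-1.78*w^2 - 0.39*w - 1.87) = -8.4372*w^5 + 7.799*w^4 - 9.2064*w^3 + 8.4936*w^2 - 2.8224*w - 1.1594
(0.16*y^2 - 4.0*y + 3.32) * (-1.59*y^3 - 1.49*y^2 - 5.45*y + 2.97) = -0.2544*y^5 + 6.1216*y^4 - 0.1908*y^3 + 17.3284*y^2 - 29.974*y + 9.8604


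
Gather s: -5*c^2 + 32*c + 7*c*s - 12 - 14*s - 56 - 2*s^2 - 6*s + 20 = -5*c^2 + 32*c - 2*s^2 + s*(7*c - 20) - 48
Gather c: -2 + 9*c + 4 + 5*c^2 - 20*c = 5*c^2 - 11*c + 2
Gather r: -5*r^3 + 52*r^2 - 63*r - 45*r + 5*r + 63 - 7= -5*r^3 + 52*r^2 - 103*r + 56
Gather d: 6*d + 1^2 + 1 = 6*d + 2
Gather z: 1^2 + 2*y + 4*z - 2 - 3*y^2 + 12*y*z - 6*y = -3*y^2 - 4*y + z*(12*y + 4) - 1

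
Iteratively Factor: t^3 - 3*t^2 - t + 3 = (t + 1)*(t^2 - 4*t + 3) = (t - 3)*(t + 1)*(t - 1)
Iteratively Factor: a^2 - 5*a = (a)*(a - 5)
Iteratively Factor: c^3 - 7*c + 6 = (c - 2)*(c^2 + 2*c - 3) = (c - 2)*(c - 1)*(c + 3)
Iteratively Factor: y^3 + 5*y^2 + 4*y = (y + 1)*(y^2 + 4*y) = y*(y + 1)*(y + 4)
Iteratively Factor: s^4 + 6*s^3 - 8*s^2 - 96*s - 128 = (s + 4)*(s^3 + 2*s^2 - 16*s - 32) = (s - 4)*(s + 4)*(s^2 + 6*s + 8) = (s - 4)*(s + 2)*(s + 4)*(s + 4)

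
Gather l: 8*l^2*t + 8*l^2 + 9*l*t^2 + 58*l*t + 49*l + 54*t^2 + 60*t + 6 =l^2*(8*t + 8) + l*(9*t^2 + 58*t + 49) + 54*t^2 + 60*t + 6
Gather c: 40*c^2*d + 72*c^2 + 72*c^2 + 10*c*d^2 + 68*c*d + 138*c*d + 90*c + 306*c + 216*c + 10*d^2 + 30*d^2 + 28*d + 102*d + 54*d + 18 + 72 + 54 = c^2*(40*d + 144) + c*(10*d^2 + 206*d + 612) + 40*d^2 + 184*d + 144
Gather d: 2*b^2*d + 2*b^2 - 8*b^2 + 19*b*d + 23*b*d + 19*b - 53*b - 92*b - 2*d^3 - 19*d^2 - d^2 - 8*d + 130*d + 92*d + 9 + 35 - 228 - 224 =-6*b^2 - 126*b - 2*d^3 - 20*d^2 + d*(2*b^2 + 42*b + 214) - 408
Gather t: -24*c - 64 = -24*c - 64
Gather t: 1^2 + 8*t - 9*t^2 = -9*t^2 + 8*t + 1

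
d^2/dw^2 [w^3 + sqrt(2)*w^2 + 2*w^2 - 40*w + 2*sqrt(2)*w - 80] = 6*w + 2*sqrt(2) + 4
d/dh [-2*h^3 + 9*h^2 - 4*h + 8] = -6*h^2 + 18*h - 4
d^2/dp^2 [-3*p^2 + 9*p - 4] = -6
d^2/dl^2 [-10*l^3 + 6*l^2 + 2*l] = 12 - 60*l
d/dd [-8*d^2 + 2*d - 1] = 2 - 16*d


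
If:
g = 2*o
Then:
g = 2*o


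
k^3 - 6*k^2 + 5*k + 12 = (k - 4)*(k - 3)*(k + 1)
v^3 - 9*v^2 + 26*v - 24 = (v - 4)*(v - 3)*(v - 2)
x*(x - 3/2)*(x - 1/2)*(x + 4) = x^4 + 2*x^3 - 29*x^2/4 + 3*x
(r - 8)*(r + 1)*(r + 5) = r^3 - 2*r^2 - 43*r - 40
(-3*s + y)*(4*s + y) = -12*s^2 + s*y + y^2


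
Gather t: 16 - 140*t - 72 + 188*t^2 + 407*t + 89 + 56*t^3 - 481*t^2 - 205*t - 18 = 56*t^3 - 293*t^2 + 62*t + 15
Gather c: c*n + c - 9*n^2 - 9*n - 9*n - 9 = c*(n + 1) - 9*n^2 - 18*n - 9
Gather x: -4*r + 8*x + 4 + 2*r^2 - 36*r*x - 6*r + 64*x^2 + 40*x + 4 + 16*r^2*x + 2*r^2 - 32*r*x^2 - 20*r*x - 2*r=4*r^2 - 12*r + x^2*(64 - 32*r) + x*(16*r^2 - 56*r + 48) + 8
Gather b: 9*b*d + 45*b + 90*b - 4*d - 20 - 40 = b*(9*d + 135) - 4*d - 60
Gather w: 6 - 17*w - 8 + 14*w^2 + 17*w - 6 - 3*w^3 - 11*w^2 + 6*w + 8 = -3*w^3 + 3*w^2 + 6*w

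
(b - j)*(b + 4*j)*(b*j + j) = b^3*j + 3*b^2*j^2 + b^2*j - 4*b*j^3 + 3*b*j^2 - 4*j^3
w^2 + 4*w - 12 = (w - 2)*(w + 6)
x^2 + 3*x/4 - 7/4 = (x - 1)*(x + 7/4)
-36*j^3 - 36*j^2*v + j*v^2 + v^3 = (-6*j + v)*(j + v)*(6*j + v)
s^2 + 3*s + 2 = (s + 1)*(s + 2)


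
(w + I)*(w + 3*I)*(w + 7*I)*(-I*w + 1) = -I*w^4 + 12*w^3 + 42*I*w^2 - 52*w - 21*I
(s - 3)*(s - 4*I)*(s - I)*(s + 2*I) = s^4 - 3*s^3 - 3*I*s^3 + 6*s^2 + 9*I*s^2 - 18*s - 8*I*s + 24*I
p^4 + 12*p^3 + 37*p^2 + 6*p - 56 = (p - 1)*(p + 2)*(p + 4)*(p + 7)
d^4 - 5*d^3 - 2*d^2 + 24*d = d*(d - 4)*(d - 3)*(d + 2)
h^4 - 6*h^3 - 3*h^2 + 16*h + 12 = (h - 6)*(h - 2)*(h + 1)^2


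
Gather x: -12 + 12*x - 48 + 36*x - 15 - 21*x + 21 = 27*x - 54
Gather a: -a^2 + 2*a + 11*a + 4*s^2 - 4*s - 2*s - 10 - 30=-a^2 + 13*a + 4*s^2 - 6*s - 40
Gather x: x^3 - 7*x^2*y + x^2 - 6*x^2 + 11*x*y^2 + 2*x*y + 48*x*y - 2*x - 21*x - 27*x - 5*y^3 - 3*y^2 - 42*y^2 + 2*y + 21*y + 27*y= x^3 + x^2*(-7*y - 5) + x*(11*y^2 + 50*y - 50) - 5*y^3 - 45*y^2 + 50*y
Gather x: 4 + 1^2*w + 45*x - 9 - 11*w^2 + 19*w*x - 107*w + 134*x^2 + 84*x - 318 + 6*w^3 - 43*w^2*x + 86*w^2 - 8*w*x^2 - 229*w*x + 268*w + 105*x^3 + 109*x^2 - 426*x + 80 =6*w^3 + 75*w^2 + 162*w + 105*x^3 + x^2*(243 - 8*w) + x*(-43*w^2 - 210*w - 297) - 243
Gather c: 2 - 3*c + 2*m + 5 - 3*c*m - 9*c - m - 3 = c*(-3*m - 12) + m + 4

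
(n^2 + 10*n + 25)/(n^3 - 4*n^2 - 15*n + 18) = (n^2 + 10*n + 25)/(n^3 - 4*n^2 - 15*n + 18)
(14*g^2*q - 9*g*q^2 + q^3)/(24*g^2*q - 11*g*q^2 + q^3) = (14*g^2 - 9*g*q + q^2)/(24*g^2 - 11*g*q + q^2)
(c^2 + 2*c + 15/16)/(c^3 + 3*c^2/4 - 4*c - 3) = (c + 5/4)/(c^2 - 4)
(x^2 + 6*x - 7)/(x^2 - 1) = (x + 7)/(x + 1)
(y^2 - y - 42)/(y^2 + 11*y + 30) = (y - 7)/(y + 5)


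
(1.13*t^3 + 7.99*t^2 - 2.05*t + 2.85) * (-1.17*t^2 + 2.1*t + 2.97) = -1.3221*t^5 - 6.9753*t^4 + 22.5336*t^3 + 16.0908*t^2 - 0.103499999999999*t + 8.4645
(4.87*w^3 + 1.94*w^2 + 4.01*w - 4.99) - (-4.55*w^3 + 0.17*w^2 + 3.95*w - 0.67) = 9.42*w^3 + 1.77*w^2 + 0.0599999999999996*w - 4.32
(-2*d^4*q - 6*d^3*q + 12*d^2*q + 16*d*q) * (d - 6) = -2*d^5*q + 6*d^4*q + 48*d^3*q - 56*d^2*q - 96*d*q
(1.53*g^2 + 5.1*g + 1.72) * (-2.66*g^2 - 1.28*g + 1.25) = -4.0698*g^4 - 15.5244*g^3 - 9.1907*g^2 + 4.1734*g + 2.15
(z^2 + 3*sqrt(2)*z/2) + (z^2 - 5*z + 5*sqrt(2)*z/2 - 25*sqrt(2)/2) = 2*z^2 - 5*z + 4*sqrt(2)*z - 25*sqrt(2)/2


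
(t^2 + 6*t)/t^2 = (t + 6)/t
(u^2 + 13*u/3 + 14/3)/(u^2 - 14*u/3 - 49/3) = (u + 2)/(u - 7)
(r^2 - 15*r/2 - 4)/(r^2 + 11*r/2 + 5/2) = (r - 8)/(r + 5)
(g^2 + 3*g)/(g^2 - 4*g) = (g + 3)/(g - 4)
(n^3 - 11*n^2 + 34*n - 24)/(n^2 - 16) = (n^2 - 7*n + 6)/(n + 4)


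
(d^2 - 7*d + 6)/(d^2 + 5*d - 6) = (d - 6)/(d + 6)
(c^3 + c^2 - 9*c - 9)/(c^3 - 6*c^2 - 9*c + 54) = (c + 1)/(c - 6)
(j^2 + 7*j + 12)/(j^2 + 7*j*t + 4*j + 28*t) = (j + 3)/(j + 7*t)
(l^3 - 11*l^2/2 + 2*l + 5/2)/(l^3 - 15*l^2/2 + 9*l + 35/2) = (2*l^2 - l - 1)/(2*l^2 - 5*l - 7)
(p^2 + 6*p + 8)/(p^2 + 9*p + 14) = (p + 4)/(p + 7)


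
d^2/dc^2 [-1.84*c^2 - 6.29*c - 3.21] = -3.68000000000000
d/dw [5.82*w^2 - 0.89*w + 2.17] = 11.64*w - 0.89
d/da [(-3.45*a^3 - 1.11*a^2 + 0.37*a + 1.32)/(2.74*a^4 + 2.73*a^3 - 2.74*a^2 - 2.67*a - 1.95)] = (9.453*a^6 + 6.0828*a^5 + 9.4419*a^4 + 1.9356*a^3 + 13.3492*a^2 + 11.5626*a + 2.8029)/(7.5076*a^8 + 14.9604*a^7 - 7.5623*a^6 - 29.592*a^5 - 17.7566*a^4 + 3.9846*a^3 + 17.8149*a^2 + 10.413*a + 3.8025)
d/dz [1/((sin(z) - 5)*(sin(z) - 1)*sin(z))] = (-3*cos(z) + 12/tan(z) - 5*cos(z)/sin(z)^2)/((sin(z) - 5)^2*(sin(z) - 1)^2)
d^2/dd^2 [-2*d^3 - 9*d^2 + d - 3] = -12*d - 18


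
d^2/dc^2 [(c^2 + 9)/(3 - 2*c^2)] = 126*(-2*c^2 - 1)/(8*c^6 - 36*c^4 + 54*c^2 - 27)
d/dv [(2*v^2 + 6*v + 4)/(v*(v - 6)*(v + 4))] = 2*(-v^4 - 6*v^3 - 24*v^2 + 8*v + 48)/(v^2*(v^4 - 4*v^3 - 44*v^2 + 96*v + 576))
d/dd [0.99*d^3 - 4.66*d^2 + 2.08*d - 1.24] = 2.97*d^2 - 9.32*d + 2.08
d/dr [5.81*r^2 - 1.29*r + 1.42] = 11.62*r - 1.29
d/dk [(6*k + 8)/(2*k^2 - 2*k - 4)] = (3*k^2 - 3*k - (2*k - 1)*(3*k + 4) - 6)/(-k^2 + k + 2)^2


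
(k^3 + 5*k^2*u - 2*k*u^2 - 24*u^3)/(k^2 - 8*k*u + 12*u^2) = (-k^2 - 7*k*u - 12*u^2)/(-k + 6*u)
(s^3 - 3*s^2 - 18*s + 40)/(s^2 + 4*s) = s - 7 + 10/s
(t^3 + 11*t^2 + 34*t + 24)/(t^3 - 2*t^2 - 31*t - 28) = (t + 6)/(t - 7)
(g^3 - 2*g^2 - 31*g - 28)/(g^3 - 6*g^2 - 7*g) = (g + 4)/g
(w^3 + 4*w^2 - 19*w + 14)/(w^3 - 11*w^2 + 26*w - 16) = (w + 7)/(w - 8)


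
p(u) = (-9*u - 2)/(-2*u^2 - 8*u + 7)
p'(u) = (-9*u - 2)*(4*u + 8)/(-2*u^2 - 8*u + 7)^2 - 9/(-2*u^2 - 8*u + 7)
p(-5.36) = -6.10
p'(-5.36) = -9.63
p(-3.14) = 2.12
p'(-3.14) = -1.50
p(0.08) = -0.43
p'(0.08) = -1.98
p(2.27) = 1.04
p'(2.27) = -0.41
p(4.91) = 0.57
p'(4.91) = -0.09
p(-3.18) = 2.18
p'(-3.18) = -1.58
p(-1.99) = 1.06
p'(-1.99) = -0.60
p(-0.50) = 0.24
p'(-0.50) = -0.72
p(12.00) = 0.29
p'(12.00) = -0.02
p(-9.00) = -0.95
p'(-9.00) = -0.21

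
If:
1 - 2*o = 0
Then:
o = 1/2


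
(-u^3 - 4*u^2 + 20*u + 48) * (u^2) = -u^5 - 4*u^4 + 20*u^3 + 48*u^2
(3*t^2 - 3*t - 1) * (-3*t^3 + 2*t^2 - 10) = -9*t^5 + 15*t^4 - 3*t^3 - 32*t^2 + 30*t + 10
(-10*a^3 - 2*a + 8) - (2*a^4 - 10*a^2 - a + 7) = -2*a^4 - 10*a^3 + 10*a^2 - a + 1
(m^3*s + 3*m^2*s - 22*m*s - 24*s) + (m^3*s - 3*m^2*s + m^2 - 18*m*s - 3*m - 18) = 2*m^3*s + m^2 - 40*m*s - 3*m - 24*s - 18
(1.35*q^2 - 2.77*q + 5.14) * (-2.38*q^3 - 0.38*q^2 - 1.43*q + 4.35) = -3.213*q^5 + 6.0796*q^4 - 13.1111*q^3 + 7.8804*q^2 - 19.3997*q + 22.359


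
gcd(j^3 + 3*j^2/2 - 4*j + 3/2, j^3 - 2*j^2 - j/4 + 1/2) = j - 1/2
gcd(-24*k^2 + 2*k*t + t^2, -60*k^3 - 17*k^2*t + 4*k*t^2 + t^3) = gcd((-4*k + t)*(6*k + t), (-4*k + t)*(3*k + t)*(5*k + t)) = -4*k + t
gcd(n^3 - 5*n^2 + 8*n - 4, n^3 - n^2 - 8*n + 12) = n^2 - 4*n + 4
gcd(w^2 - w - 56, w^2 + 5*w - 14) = w + 7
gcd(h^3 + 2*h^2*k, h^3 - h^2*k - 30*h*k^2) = h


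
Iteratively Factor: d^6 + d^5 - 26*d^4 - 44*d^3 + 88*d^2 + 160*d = (d)*(d^5 + d^4 - 26*d^3 - 44*d^2 + 88*d + 160) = d*(d - 5)*(d^4 + 6*d^3 + 4*d^2 - 24*d - 32) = d*(d - 5)*(d + 2)*(d^3 + 4*d^2 - 4*d - 16) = d*(d - 5)*(d - 2)*(d + 2)*(d^2 + 6*d + 8) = d*(d - 5)*(d - 2)*(d + 2)^2*(d + 4)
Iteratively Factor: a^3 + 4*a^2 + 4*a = (a)*(a^2 + 4*a + 4) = a*(a + 2)*(a + 2)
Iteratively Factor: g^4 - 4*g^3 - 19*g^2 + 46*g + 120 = (g - 5)*(g^3 + g^2 - 14*g - 24) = (g - 5)*(g + 2)*(g^2 - g - 12) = (g - 5)*(g - 4)*(g + 2)*(g + 3)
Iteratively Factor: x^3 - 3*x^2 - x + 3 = (x - 3)*(x^2 - 1) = (x - 3)*(x + 1)*(x - 1)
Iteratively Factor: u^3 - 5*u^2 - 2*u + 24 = (u - 3)*(u^2 - 2*u - 8) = (u - 3)*(u + 2)*(u - 4)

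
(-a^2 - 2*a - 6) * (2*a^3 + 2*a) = -2*a^5 - 4*a^4 - 14*a^3 - 4*a^2 - 12*a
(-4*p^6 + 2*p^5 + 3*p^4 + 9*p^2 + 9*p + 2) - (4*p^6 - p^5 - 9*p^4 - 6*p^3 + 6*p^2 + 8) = -8*p^6 + 3*p^5 + 12*p^4 + 6*p^3 + 3*p^2 + 9*p - 6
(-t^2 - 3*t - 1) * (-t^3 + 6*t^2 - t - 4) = t^5 - 3*t^4 - 16*t^3 + t^2 + 13*t + 4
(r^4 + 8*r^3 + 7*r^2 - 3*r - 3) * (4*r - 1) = 4*r^5 + 31*r^4 + 20*r^3 - 19*r^2 - 9*r + 3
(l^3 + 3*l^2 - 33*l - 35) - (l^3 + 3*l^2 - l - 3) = -32*l - 32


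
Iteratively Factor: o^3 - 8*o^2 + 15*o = (o - 5)*(o^2 - 3*o) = (o - 5)*(o - 3)*(o)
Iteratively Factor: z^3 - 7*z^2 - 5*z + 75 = (z - 5)*(z^2 - 2*z - 15) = (z - 5)*(z + 3)*(z - 5)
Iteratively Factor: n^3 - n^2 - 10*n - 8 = (n - 4)*(n^2 + 3*n + 2) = (n - 4)*(n + 1)*(n + 2)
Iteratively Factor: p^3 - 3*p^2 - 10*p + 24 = (p - 4)*(p^2 + p - 6) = (p - 4)*(p - 2)*(p + 3)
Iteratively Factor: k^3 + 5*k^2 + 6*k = (k + 3)*(k^2 + 2*k) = (k + 2)*(k + 3)*(k)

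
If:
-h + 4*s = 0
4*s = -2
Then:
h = -2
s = -1/2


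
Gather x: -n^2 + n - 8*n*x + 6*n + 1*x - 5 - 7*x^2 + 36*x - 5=-n^2 + 7*n - 7*x^2 + x*(37 - 8*n) - 10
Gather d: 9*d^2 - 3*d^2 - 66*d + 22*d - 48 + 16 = 6*d^2 - 44*d - 32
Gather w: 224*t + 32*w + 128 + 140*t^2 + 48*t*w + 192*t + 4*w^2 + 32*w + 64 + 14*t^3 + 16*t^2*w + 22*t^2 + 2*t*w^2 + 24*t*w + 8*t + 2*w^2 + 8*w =14*t^3 + 162*t^2 + 424*t + w^2*(2*t + 6) + w*(16*t^2 + 72*t + 72) + 192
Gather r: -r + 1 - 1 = -r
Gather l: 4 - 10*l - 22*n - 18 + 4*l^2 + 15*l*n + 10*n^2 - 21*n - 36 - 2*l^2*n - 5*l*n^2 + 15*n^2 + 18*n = l^2*(4 - 2*n) + l*(-5*n^2 + 15*n - 10) + 25*n^2 - 25*n - 50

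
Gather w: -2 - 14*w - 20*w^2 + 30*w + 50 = -20*w^2 + 16*w + 48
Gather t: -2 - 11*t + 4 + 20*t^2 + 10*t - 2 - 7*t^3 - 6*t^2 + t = -7*t^3 + 14*t^2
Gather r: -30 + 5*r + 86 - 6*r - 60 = -r - 4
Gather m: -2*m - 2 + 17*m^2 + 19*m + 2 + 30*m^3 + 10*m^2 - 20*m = 30*m^3 + 27*m^2 - 3*m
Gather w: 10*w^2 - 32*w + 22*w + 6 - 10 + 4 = 10*w^2 - 10*w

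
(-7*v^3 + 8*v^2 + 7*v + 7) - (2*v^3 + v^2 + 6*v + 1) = -9*v^3 + 7*v^2 + v + 6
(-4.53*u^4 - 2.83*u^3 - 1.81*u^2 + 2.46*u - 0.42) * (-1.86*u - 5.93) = 8.4258*u^5 + 32.1267*u^4 + 20.1485*u^3 + 6.1577*u^2 - 13.8066*u + 2.4906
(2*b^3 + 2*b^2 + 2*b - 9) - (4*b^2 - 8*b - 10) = 2*b^3 - 2*b^2 + 10*b + 1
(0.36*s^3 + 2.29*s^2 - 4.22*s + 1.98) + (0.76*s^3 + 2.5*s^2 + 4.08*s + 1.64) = 1.12*s^3 + 4.79*s^2 - 0.14*s + 3.62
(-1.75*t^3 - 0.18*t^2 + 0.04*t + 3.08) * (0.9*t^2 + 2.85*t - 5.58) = -1.575*t^5 - 5.1495*t^4 + 9.288*t^3 + 3.8904*t^2 + 8.5548*t - 17.1864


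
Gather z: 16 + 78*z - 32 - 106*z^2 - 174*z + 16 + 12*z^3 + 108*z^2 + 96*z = 12*z^3 + 2*z^2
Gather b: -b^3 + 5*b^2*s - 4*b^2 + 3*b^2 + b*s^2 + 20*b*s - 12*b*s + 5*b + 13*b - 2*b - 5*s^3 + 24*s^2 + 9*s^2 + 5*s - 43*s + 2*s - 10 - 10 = -b^3 + b^2*(5*s - 1) + b*(s^2 + 8*s + 16) - 5*s^3 + 33*s^2 - 36*s - 20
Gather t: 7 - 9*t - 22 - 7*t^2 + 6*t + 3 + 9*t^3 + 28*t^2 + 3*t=9*t^3 + 21*t^2 - 12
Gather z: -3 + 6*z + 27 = 6*z + 24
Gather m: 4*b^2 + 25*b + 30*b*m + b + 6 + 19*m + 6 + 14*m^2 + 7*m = 4*b^2 + 26*b + 14*m^2 + m*(30*b + 26) + 12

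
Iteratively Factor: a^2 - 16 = (a - 4)*(a + 4)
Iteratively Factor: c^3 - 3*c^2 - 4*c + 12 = (c + 2)*(c^2 - 5*c + 6) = (c - 3)*(c + 2)*(c - 2)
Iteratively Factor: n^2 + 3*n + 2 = (n + 1)*(n + 2)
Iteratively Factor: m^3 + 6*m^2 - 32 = (m + 4)*(m^2 + 2*m - 8) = (m + 4)^2*(m - 2)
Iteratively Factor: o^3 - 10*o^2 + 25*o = (o)*(o^2 - 10*o + 25) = o*(o - 5)*(o - 5)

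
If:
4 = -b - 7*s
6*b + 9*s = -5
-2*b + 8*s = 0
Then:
No Solution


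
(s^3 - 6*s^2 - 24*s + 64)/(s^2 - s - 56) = (s^2 + 2*s - 8)/(s + 7)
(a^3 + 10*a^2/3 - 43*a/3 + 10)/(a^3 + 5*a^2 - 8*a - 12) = (a^2 - 8*a/3 + 5/3)/(a^2 - a - 2)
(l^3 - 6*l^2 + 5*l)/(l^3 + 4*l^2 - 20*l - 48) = l*(l^2 - 6*l + 5)/(l^3 + 4*l^2 - 20*l - 48)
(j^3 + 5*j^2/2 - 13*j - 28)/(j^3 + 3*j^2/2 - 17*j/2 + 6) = (2*j^2 - 3*j - 14)/(2*j^2 - 5*j + 3)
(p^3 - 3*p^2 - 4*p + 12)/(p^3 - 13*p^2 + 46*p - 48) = (p + 2)/(p - 8)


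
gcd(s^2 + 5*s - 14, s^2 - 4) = s - 2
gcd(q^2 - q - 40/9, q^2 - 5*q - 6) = 1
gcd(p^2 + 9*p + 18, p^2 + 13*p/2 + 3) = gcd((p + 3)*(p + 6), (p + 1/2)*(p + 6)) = p + 6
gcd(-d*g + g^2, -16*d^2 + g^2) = 1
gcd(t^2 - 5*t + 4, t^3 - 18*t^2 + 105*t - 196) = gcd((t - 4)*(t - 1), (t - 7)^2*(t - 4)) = t - 4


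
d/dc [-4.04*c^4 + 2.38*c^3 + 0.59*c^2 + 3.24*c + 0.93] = -16.16*c^3 + 7.14*c^2 + 1.18*c + 3.24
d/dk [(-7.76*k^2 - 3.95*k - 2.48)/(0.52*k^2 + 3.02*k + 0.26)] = (-21.3812*k^2 - 1.456*k + 6.4626)/(0.2704*k^4 + 3.1408*k^3 + 9.3908*k^2 + 1.5704*k + 0.0676)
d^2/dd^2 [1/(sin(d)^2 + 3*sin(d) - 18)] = (-4*sin(d)^4 - 9*sin(d)^3 - 75*sin(d)^2 - 36*sin(d) + 54)/(sin(d)^2 + 3*sin(d) - 18)^3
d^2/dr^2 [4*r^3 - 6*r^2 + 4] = 24*r - 12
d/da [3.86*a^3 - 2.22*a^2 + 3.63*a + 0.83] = 11.58*a^2 - 4.44*a + 3.63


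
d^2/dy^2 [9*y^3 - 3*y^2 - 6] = 54*y - 6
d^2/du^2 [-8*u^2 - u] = -16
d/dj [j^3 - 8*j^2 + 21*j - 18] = 3*j^2 - 16*j + 21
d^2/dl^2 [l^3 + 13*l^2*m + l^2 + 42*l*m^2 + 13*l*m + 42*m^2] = 6*l + 26*m + 2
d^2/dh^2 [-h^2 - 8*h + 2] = -2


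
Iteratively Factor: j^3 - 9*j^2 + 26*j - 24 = (j - 3)*(j^2 - 6*j + 8) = (j - 4)*(j - 3)*(j - 2)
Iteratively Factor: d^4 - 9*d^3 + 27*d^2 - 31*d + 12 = (d - 3)*(d^3 - 6*d^2 + 9*d - 4) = (d - 3)*(d - 1)*(d^2 - 5*d + 4) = (d - 3)*(d - 1)^2*(d - 4)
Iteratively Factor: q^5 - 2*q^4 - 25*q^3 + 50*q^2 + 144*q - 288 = (q - 3)*(q^4 + q^3 - 22*q^2 - 16*q + 96) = (q - 3)*(q - 2)*(q^3 + 3*q^2 - 16*q - 48) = (q - 3)*(q - 2)*(q + 3)*(q^2 - 16) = (q - 3)*(q - 2)*(q + 3)*(q + 4)*(q - 4)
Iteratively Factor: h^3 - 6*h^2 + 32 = (h + 2)*(h^2 - 8*h + 16) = (h - 4)*(h + 2)*(h - 4)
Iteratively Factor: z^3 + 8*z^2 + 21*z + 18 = (z + 2)*(z^2 + 6*z + 9) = (z + 2)*(z + 3)*(z + 3)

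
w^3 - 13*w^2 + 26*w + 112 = (w - 8)*(w - 7)*(w + 2)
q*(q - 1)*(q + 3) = q^3 + 2*q^2 - 3*q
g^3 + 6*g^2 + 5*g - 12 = (g - 1)*(g + 3)*(g + 4)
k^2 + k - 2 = (k - 1)*(k + 2)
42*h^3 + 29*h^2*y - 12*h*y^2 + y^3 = (-7*h + y)*(-6*h + y)*(h + y)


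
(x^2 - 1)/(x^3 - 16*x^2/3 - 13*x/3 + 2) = 3*(x - 1)/(3*x^2 - 19*x + 6)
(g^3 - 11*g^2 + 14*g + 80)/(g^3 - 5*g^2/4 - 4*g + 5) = 4*(g^2 - 13*g + 40)/(4*g^2 - 13*g + 10)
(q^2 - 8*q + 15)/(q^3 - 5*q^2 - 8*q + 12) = (q^2 - 8*q + 15)/(q^3 - 5*q^2 - 8*q + 12)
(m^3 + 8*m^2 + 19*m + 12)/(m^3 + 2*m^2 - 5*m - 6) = (m + 4)/(m - 2)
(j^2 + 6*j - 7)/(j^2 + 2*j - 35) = (j - 1)/(j - 5)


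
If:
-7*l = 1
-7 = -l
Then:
No Solution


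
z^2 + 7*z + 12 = (z + 3)*(z + 4)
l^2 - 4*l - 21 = (l - 7)*(l + 3)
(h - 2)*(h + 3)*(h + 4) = h^3 + 5*h^2 - 2*h - 24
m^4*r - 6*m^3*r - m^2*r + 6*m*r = m*(m - 6)*(m - 1)*(m*r + r)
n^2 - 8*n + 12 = (n - 6)*(n - 2)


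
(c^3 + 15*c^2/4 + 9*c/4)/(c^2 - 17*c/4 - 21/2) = c*(4*c^2 + 15*c + 9)/(4*c^2 - 17*c - 42)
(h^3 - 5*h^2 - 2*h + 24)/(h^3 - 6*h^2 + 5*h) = (h^3 - 5*h^2 - 2*h + 24)/(h*(h^2 - 6*h + 5))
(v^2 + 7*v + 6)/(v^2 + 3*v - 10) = (v^2 + 7*v + 6)/(v^2 + 3*v - 10)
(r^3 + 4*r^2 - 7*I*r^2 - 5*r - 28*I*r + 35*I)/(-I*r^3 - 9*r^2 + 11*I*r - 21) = I*(r^2 + 4*r - 5)/(r^2 - 2*I*r + 3)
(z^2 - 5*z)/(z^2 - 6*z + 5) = z/(z - 1)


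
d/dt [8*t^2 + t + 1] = 16*t + 1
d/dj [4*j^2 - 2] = 8*j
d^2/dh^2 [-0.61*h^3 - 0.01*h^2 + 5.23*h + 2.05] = -3.66*h - 0.02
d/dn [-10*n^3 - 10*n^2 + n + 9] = -30*n^2 - 20*n + 1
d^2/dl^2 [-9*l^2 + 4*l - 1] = -18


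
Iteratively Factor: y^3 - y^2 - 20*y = (y + 4)*(y^2 - 5*y) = (y - 5)*(y + 4)*(y)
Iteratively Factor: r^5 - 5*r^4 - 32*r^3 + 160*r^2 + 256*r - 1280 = (r + 4)*(r^4 - 9*r^3 + 4*r^2 + 144*r - 320) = (r - 4)*(r + 4)*(r^3 - 5*r^2 - 16*r + 80) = (r - 4)^2*(r + 4)*(r^2 - r - 20) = (r - 4)^2*(r + 4)^2*(r - 5)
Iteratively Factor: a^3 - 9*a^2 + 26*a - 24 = (a - 2)*(a^2 - 7*a + 12) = (a - 4)*(a - 2)*(a - 3)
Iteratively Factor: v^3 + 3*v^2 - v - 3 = (v + 3)*(v^2 - 1) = (v + 1)*(v + 3)*(v - 1)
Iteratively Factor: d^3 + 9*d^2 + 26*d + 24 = (d + 2)*(d^2 + 7*d + 12) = (d + 2)*(d + 4)*(d + 3)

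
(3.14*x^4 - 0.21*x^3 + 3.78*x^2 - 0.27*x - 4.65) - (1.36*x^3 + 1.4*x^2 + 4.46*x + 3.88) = 3.14*x^4 - 1.57*x^3 + 2.38*x^2 - 4.73*x - 8.53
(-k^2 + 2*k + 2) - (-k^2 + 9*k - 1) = 3 - 7*k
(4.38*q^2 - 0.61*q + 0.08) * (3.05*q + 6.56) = 13.359*q^3 + 26.8723*q^2 - 3.7576*q + 0.5248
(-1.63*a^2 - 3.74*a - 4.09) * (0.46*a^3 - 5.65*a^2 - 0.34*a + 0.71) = -0.7498*a^5 + 7.4891*a^4 + 19.8038*a^3 + 23.2228*a^2 - 1.2648*a - 2.9039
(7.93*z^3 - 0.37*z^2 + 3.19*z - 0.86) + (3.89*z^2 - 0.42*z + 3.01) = 7.93*z^3 + 3.52*z^2 + 2.77*z + 2.15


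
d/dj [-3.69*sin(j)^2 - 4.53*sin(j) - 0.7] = -(7.38*sin(j) + 4.53)*cos(j)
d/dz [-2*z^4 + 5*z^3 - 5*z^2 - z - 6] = -8*z^3 + 15*z^2 - 10*z - 1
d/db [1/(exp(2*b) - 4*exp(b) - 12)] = 2*(2 - exp(b))*exp(b)/(-exp(2*b) + 4*exp(b) + 12)^2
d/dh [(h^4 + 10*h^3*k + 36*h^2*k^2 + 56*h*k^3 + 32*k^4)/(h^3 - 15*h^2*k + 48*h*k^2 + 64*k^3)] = (h^5 - 22*h^4*k - 218*h^3*k^2 - 640*h^2*k^3 - 728*h*k^4 - 256*k^5)/(h^5 - 22*h^4*k + 145*h^3*k^2 - 152*h^2*k^3 - 832*h*k^4 - 512*k^5)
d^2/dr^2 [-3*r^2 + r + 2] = -6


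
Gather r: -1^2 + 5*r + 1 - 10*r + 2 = 2 - 5*r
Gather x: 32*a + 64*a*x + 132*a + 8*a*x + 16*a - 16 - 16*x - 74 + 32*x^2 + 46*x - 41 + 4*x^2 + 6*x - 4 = 180*a + 36*x^2 + x*(72*a + 36) - 135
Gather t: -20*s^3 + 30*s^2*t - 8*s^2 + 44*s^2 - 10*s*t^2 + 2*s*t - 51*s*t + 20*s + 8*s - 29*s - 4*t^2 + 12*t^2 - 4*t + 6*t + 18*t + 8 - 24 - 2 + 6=-20*s^3 + 36*s^2 - s + t^2*(8 - 10*s) + t*(30*s^2 - 49*s + 20) - 12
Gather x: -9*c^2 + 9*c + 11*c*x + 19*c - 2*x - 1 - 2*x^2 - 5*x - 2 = -9*c^2 + 28*c - 2*x^2 + x*(11*c - 7) - 3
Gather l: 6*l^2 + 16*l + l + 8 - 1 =6*l^2 + 17*l + 7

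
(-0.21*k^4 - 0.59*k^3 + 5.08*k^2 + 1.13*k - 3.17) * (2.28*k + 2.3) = -0.4788*k^5 - 1.8282*k^4 + 10.2254*k^3 + 14.2604*k^2 - 4.6286*k - 7.291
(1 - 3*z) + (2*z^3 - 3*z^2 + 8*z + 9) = 2*z^3 - 3*z^2 + 5*z + 10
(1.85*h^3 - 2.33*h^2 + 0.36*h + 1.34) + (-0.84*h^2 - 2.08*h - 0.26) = 1.85*h^3 - 3.17*h^2 - 1.72*h + 1.08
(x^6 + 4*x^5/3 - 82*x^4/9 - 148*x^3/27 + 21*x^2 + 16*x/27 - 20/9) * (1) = x^6 + 4*x^5/3 - 82*x^4/9 - 148*x^3/27 + 21*x^2 + 16*x/27 - 20/9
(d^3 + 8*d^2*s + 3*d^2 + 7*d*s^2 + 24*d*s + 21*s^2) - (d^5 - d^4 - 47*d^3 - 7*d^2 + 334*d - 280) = -d^5 + d^4 + 48*d^3 + 8*d^2*s + 10*d^2 + 7*d*s^2 + 24*d*s - 334*d + 21*s^2 + 280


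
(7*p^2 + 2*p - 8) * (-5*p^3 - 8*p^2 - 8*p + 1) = -35*p^5 - 66*p^4 - 32*p^3 + 55*p^2 + 66*p - 8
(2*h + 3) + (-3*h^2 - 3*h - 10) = -3*h^2 - h - 7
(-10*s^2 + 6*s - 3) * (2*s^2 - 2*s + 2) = -20*s^4 + 32*s^3 - 38*s^2 + 18*s - 6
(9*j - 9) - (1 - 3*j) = 12*j - 10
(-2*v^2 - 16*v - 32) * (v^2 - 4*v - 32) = -2*v^4 - 8*v^3 + 96*v^2 + 640*v + 1024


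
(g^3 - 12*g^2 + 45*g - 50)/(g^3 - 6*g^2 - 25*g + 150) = (g^2 - 7*g + 10)/(g^2 - g - 30)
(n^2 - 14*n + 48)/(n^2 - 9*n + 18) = (n - 8)/(n - 3)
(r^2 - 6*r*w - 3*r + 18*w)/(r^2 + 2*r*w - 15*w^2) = (r^2 - 6*r*w - 3*r + 18*w)/(r^2 + 2*r*w - 15*w^2)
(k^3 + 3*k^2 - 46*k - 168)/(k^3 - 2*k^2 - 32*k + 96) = (k^2 - 3*k - 28)/(k^2 - 8*k + 16)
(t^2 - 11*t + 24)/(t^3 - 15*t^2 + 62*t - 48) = (t - 3)/(t^2 - 7*t + 6)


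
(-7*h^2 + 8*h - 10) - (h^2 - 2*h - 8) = -8*h^2 + 10*h - 2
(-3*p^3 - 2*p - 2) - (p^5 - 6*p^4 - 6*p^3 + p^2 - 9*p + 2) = -p^5 + 6*p^4 + 3*p^3 - p^2 + 7*p - 4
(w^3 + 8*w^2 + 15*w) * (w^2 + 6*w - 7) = w^5 + 14*w^4 + 56*w^3 + 34*w^2 - 105*w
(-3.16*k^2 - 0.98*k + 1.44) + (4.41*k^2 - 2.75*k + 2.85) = 1.25*k^2 - 3.73*k + 4.29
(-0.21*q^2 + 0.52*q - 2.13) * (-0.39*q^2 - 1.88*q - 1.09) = 0.0819*q^4 + 0.192*q^3 + 0.082*q^2 + 3.4376*q + 2.3217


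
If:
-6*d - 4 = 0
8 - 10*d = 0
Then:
No Solution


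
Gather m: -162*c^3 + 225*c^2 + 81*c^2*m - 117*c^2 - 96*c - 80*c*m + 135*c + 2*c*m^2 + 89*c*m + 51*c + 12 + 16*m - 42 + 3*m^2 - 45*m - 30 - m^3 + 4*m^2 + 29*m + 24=-162*c^3 + 108*c^2 + 90*c - m^3 + m^2*(2*c + 7) + m*(81*c^2 + 9*c) - 36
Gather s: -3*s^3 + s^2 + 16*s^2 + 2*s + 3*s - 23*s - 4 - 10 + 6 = -3*s^3 + 17*s^2 - 18*s - 8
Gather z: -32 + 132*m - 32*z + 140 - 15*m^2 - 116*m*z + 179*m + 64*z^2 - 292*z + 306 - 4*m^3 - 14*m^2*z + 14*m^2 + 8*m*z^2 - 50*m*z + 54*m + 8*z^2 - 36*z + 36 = -4*m^3 - m^2 + 365*m + z^2*(8*m + 72) + z*(-14*m^2 - 166*m - 360) + 450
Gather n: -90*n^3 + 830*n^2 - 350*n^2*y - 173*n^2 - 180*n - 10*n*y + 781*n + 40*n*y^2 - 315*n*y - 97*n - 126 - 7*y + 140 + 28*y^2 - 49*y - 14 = -90*n^3 + n^2*(657 - 350*y) + n*(40*y^2 - 325*y + 504) + 28*y^2 - 56*y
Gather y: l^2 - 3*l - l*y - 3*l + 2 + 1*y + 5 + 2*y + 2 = l^2 - 6*l + y*(3 - l) + 9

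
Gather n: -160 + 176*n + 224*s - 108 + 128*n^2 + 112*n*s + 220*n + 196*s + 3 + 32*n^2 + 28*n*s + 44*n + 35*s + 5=160*n^2 + n*(140*s + 440) + 455*s - 260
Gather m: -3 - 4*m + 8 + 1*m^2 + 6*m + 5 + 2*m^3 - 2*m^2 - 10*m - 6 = 2*m^3 - m^2 - 8*m + 4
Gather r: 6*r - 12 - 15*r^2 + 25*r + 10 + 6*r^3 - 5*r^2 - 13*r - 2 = 6*r^3 - 20*r^2 + 18*r - 4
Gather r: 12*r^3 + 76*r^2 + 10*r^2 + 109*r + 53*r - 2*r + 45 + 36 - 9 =12*r^3 + 86*r^2 + 160*r + 72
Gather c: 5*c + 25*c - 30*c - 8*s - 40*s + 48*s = 0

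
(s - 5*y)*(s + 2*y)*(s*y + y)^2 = s^4*y^2 - 3*s^3*y^3 + 2*s^3*y^2 - 10*s^2*y^4 - 6*s^2*y^3 + s^2*y^2 - 20*s*y^4 - 3*s*y^3 - 10*y^4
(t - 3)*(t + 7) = t^2 + 4*t - 21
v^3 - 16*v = v*(v - 4)*(v + 4)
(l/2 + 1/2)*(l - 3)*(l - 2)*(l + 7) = l^4/2 + 3*l^3/2 - 27*l^2/2 + 13*l/2 + 21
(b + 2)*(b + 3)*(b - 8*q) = b^3 - 8*b^2*q + 5*b^2 - 40*b*q + 6*b - 48*q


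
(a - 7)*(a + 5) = a^2 - 2*a - 35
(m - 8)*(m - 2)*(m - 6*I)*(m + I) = m^4 - 10*m^3 - 5*I*m^3 + 22*m^2 + 50*I*m^2 - 60*m - 80*I*m + 96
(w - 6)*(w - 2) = w^2 - 8*w + 12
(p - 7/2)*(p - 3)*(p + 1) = p^3 - 11*p^2/2 + 4*p + 21/2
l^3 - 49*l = l*(l - 7)*(l + 7)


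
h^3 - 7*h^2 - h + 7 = (h - 7)*(h - 1)*(h + 1)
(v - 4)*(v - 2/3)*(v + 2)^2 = v^4 - 2*v^3/3 - 12*v^2 - 8*v + 32/3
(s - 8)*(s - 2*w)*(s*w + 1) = s^3*w - 2*s^2*w^2 - 8*s^2*w + s^2 + 16*s*w^2 - 2*s*w - 8*s + 16*w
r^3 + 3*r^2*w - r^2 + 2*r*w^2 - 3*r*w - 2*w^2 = (r - 1)*(r + w)*(r + 2*w)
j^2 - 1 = (j - 1)*(j + 1)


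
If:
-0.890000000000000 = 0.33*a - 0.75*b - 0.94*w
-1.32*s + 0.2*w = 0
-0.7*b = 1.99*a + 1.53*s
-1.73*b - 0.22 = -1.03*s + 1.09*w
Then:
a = 0.19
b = -1.18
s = 0.30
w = 1.96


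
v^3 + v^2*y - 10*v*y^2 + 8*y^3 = (v - 2*y)*(v - y)*(v + 4*y)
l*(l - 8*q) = l^2 - 8*l*q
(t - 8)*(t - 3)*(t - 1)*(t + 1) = t^4 - 11*t^3 + 23*t^2 + 11*t - 24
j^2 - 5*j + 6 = (j - 3)*(j - 2)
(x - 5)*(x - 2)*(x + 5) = x^3 - 2*x^2 - 25*x + 50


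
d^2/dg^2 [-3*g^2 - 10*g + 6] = -6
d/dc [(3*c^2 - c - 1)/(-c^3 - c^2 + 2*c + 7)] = ((1 - 6*c)*(c^3 + c^2 - 2*c - 7) - (-3*c^2 + c + 1)*(3*c^2 + 2*c - 2))/(c^3 + c^2 - 2*c - 7)^2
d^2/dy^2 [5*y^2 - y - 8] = 10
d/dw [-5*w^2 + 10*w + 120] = 10 - 10*w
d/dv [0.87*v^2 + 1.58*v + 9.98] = 1.74*v + 1.58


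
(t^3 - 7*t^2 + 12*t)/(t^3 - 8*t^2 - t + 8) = t*(t^2 - 7*t + 12)/(t^3 - 8*t^2 - t + 8)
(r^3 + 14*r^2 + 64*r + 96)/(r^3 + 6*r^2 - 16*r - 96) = (r + 4)/(r - 4)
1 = 1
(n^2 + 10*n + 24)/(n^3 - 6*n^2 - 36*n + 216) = (n + 4)/(n^2 - 12*n + 36)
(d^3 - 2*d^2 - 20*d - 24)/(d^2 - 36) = (d^2 + 4*d + 4)/(d + 6)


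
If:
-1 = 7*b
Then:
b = -1/7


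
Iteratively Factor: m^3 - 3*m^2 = (m)*(m^2 - 3*m) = m*(m - 3)*(m)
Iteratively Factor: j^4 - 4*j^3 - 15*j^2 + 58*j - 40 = (j - 2)*(j^3 - 2*j^2 - 19*j + 20) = (j - 2)*(j - 1)*(j^2 - j - 20) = (j - 5)*(j - 2)*(j - 1)*(j + 4)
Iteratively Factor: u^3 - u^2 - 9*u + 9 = (u - 1)*(u^2 - 9) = (u - 3)*(u - 1)*(u + 3)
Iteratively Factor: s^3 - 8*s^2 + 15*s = (s - 3)*(s^2 - 5*s) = (s - 5)*(s - 3)*(s)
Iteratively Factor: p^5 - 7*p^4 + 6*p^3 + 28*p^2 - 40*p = (p - 2)*(p^4 - 5*p^3 - 4*p^2 + 20*p) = (p - 5)*(p - 2)*(p^3 - 4*p) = (p - 5)*(p - 2)*(p + 2)*(p^2 - 2*p) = (p - 5)*(p - 2)^2*(p + 2)*(p)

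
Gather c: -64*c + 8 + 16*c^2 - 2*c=16*c^2 - 66*c + 8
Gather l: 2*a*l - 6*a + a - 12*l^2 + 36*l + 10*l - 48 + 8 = -5*a - 12*l^2 + l*(2*a + 46) - 40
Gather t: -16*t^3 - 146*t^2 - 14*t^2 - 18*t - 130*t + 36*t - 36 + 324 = -16*t^3 - 160*t^2 - 112*t + 288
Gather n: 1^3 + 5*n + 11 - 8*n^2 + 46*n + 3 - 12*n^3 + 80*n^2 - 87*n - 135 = -12*n^3 + 72*n^2 - 36*n - 120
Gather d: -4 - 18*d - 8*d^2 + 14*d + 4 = -8*d^2 - 4*d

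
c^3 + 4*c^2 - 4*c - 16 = (c - 2)*(c + 2)*(c + 4)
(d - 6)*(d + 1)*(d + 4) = d^3 - d^2 - 26*d - 24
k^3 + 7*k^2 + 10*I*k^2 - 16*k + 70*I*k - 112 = (k + 7)*(k + 2*I)*(k + 8*I)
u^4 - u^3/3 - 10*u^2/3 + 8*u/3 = u*(u - 4/3)*(u - 1)*(u + 2)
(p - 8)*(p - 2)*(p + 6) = p^3 - 4*p^2 - 44*p + 96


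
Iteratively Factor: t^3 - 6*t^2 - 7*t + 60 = (t - 4)*(t^2 - 2*t - 15) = (t - 5)*(t - 4)*(t + 3)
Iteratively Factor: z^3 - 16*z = (z - 4)*(z^2 + 4*z) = (z - 4)*(z + 4)*(z)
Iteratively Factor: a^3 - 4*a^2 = (a)*(a^2 - 4*a) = a*(a - 4)*(a)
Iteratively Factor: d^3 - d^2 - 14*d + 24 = (d - 3)*(d^2 + 2*d - 8) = (d - 3)*(d + 4)*(d - 2)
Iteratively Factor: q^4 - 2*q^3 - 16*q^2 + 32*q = (q)*(q^3 - 2*q^2 - 16*q + 32) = q*(q + 4)*(q^2 - 6*q + 8) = q*(q - 2)*(q + 4)*(q - 4)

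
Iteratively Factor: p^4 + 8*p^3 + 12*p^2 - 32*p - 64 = (p + 2)*(p^3 + 6*p^2 - 32) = (p + 2)*(p + 4)*(p^2 + 2*p - 8) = (p + 2)*(p + 4)^2*(p - 2)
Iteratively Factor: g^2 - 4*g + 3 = (g - 3)*(g - 1)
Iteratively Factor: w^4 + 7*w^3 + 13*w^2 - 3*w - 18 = (w + 3)*(w^3 + 4*w^2 + w - 6) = (w - 1)*(w + 3)*(w^2 + 5*w + 6) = (w - 1)*(w + 3)^2*(w + 2)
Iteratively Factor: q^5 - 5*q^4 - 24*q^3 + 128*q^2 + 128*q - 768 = (q - 4)*(q^4 - q^3 - 28*q^2 + 16*q + 192) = (q - 4)^2*(q^3 + 3*q^2 - 16*q - 48) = (q - 4)^2*(q + 4)*(q^2 - q - 12) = (q - 4)^2*(q + 3)*(q + 4)*(q - 4)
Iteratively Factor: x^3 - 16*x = (x - 4)*(x^2 + 4*x) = (x - 4)*(x + 4)*(x)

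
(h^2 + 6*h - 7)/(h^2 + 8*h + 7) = (h - 1)/(h + 1)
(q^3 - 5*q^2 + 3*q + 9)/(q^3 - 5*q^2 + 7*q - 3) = (q^2 - 2*q - 3)/(q^2 - 2*q + 1)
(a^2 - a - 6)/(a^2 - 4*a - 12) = (a - 3)/(a - 6)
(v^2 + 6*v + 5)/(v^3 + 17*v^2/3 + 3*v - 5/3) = 3/(3*v - 1)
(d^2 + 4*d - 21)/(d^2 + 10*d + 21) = (d - 3)/(d + 3)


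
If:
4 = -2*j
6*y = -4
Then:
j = -2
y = -2/3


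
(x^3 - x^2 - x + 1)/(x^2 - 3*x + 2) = (x^2 - 1)/(x - 2)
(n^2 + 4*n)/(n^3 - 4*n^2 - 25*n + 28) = n/(n^2 - 8*n + 7)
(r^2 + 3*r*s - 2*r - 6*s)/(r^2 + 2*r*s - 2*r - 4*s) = (r + 3*s)/(r + 2*s)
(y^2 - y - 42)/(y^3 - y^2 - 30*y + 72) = (y - 7)/(y^2 - 7*y + 12)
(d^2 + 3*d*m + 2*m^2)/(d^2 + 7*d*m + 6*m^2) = (d + 2*m)/(d + 6*m)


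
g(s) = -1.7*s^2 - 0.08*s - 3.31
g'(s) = -3.4*s - 0.08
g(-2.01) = -10.02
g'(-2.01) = 6.75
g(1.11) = -5.49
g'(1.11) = -3.85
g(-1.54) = -7.22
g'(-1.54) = 5.16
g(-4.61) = -39.07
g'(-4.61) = 15.59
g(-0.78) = -4.28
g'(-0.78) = 2.57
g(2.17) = -11.49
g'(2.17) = -7.46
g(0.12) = -3.34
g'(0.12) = -0.49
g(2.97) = -18.54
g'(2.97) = -10.18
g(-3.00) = -18.37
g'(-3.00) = 10.12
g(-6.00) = -64.03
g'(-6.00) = 20.32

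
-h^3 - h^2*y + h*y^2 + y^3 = (-h + y)*(h + y)^2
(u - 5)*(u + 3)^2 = u^3 + u^2 - 21*u - 45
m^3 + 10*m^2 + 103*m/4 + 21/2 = (m + 1/2)*(m + 7/2)*(m + 6)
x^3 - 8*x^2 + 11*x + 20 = (x - 5)*(x - 4)*(x + 1)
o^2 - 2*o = o*(o - 2)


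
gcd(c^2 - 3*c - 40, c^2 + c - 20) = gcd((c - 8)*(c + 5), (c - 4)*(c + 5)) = c + 5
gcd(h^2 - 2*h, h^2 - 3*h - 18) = 1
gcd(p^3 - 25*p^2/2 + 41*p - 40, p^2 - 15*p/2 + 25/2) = p - 5/2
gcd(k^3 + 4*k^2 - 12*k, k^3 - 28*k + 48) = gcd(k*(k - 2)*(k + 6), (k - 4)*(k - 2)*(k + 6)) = k^2 + 4*k - 12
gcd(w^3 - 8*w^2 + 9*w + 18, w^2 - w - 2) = w + 1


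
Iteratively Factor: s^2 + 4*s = (s + 4)*(s)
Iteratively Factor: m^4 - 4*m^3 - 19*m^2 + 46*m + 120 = (m - 4)*(m^3 - 19*m - 30) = (m - 5)*(m - 4)*(m^2 + 5*m + 6) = (m - 5)*(m - 4)*(m + 3)*(m + 2)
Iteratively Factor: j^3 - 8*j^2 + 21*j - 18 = (j - 2)*(j^2 - 6*j + 9) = (j - 3)*(j - 2)*(j - 3)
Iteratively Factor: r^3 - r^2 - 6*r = (r + 2)*(r^2 - 3*r) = (r - 3)*(r + 2)*(r)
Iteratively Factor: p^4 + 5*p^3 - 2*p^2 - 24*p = (p - 2)*(p^3 + 7*p^2 + 12*p) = (p - 2)*(p + 3)*(p^2 + 4*p) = p*(p - 2)*(p + 3)*(p + 4)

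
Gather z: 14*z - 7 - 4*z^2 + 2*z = -4*z^2 + 16*z - 7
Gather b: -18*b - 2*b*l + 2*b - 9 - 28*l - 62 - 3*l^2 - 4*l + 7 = b*(-2*l - 16) - 3*l^2 - 32*l - 64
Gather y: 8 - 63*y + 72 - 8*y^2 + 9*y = -8*y^2 - 54*y + 80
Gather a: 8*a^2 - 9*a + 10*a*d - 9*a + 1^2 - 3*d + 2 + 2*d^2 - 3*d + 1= 8*a^2 + a*(10*d - 18) + 2*d^2 - 6*d + 4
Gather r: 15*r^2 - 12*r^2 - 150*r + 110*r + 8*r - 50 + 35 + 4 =3*r^2 - 32*r - 11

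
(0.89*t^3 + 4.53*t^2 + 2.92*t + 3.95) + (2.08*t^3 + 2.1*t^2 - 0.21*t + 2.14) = 2.97*t^3 + 6.63*t^2 + 2.71*t + 6.09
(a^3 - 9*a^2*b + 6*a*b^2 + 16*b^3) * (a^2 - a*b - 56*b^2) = a^5 - 10*a^4*b - 41*a^3*b^2 + 514*a^2*b^3 - 352*a*b^4 - 896*b^5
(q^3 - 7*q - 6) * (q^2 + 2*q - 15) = q^5 + 2*q^4 - 22*q^3 - 20*q^2 + 93*q + 90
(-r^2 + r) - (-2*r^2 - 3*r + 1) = r^2 + 4*r - 1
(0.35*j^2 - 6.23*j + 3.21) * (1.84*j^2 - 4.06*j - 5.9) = 0.644*j^4 - 12.8842*j^3 + 29.1352*j^2 + 23.7244*j - 18.939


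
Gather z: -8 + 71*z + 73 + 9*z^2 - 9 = 9*z^2 + 71*z + 56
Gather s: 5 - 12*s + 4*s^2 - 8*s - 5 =4*s^2 - 20*s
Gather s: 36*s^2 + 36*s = 36*s^2 + 36*s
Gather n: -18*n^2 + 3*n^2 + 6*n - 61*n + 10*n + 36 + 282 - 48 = -15*n^2 - 45*n + 270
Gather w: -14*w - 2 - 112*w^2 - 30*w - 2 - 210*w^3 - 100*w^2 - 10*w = -210*w^3 - 212*w^2 - 54*w - 4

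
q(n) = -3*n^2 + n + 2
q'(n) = 1 - 6*n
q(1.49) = -3.17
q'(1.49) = -7.94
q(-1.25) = -3.94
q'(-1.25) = 8.50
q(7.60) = -163.68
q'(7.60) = -44.60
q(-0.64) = 0.13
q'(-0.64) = 4.84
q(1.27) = -1.57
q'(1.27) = -6.62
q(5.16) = -72.72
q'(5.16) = -29.96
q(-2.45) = -18.46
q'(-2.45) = 15.70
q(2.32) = -11.83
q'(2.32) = -12.92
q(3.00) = -22.00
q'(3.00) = -17.00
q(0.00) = 2.00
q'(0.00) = 1.00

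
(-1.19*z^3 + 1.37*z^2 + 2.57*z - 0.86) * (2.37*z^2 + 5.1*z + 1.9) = -2.8203*z^5 - 2.8221*z^4 + 10.8169*z^3 + 13.6718*z^2 + 0.497*z - 1.634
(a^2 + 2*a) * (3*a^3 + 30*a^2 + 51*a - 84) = 3*a^5 + 36*a^4 + 111*a^3 + 18*a^2 - 168*a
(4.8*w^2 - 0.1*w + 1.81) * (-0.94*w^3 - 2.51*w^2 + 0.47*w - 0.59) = -4.512*w^5 - 11.954*w^4 + 0.8056*w^3 - 7.4221*w^2 + 0.9097*w - 1.0679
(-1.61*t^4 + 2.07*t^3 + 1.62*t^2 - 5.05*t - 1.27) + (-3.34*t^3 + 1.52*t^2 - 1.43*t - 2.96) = -1.61*t^4 - 1.27*t^3 + 3.14*t^2 - 6.48*t - 4.23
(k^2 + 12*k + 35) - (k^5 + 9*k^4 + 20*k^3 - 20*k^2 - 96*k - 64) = -k^5 - 9*k^4 - 20*k^3 + 21*k^2 + 108*k + 99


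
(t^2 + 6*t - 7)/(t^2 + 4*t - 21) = (t - 1)/(t - 3)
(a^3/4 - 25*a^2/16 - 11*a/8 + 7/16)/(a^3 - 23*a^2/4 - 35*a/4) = (4*a^2 + 3*a - 1)/(4*a*(4*a + 5))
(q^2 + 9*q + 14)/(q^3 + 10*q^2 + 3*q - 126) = (q + 2)/(q^2 + 3*q - 18)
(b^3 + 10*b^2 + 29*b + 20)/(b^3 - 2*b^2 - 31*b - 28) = (b + 5)/(b - 7)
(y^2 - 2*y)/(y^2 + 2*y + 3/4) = 4*y*(y - 2)/(4*y^2 + 8*y + 3)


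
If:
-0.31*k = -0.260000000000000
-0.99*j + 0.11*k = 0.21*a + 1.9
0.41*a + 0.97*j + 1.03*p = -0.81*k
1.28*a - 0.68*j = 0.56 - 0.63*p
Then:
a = -1.04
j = -1.61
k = 0.84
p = 1.27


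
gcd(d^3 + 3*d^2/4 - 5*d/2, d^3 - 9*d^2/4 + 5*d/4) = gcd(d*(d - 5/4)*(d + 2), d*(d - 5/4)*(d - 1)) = d^2 - 5*d/4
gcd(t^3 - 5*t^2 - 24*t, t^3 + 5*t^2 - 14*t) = t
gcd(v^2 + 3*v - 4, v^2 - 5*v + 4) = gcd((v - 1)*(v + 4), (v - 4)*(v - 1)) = v - 1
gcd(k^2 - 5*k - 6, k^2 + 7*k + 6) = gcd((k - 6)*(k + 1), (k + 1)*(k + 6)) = k + 1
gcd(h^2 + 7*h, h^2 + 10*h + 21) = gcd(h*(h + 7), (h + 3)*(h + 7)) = h + 7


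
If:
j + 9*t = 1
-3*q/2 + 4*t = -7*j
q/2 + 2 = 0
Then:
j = -58/59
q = -4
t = 13/59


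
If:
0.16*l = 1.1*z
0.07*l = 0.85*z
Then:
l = 0.00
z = 0.00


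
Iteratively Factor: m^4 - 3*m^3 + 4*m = (m)*(m^3 - 3*m^2 + 4) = m*(m - 2)*(m^2 - m - 2) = m*(m - 2)^2*(m + 1)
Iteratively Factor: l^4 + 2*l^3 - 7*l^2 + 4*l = (l - 1)*(l^3 + 3*l^2 - 4*l) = (l - 1)*(l + 4)*(l^2 - l) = l*(l - 1)*(l + 4)*(l - 1)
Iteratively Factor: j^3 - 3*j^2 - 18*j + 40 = (j + 4)*(j^2 - 7*j + 10) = (j - 2)*(j + 4)*(j - 5)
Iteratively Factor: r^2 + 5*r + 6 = (r + 3)*(r + 2)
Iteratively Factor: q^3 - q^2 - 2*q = (q + 1)*(q^2 - 2*q) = (q - 2)*(q + 1)*(q)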